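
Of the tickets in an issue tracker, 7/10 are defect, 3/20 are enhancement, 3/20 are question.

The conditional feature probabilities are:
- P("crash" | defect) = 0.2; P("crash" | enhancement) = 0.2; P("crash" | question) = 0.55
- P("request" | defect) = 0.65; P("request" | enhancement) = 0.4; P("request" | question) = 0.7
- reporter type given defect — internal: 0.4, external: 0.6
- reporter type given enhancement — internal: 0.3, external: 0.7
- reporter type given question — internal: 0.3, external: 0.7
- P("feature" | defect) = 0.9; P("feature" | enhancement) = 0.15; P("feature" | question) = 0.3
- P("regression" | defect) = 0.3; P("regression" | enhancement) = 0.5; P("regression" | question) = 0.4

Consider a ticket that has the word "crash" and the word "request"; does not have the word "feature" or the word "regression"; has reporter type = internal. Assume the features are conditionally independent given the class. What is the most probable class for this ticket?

defect: 0.7 × 0.2 × 0.65 × 0.4 × (1−0.9) × (1−0.3) = 0.002548
enhancement: 0.15 × 0.2 × 0.4 × 0.3 × (1−0.15) × (1−0.5) = 0.00153
question: 0.15 × 0.55 × 0.7 × 0.3 × (1−0.3) × (1−0.4) = 0.0072765
Highest score → question.

question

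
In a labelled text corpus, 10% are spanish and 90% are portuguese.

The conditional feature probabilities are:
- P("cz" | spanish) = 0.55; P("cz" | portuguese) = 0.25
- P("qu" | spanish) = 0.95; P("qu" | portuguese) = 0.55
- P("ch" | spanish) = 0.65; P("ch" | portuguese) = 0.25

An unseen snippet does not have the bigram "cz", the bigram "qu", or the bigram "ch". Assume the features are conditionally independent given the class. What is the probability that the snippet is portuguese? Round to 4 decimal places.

0.9966

spanish: 0.1 × (1−0.55) × (1−0.95) × (1−0.65) = 0.0007875
portuguese: 0.9 × (1−0.25) × (1−0.55) × (1−0.25) = 0.2278125
P(portuguese | x) = 0.2278125 / 0.2286 ≈ 0.9966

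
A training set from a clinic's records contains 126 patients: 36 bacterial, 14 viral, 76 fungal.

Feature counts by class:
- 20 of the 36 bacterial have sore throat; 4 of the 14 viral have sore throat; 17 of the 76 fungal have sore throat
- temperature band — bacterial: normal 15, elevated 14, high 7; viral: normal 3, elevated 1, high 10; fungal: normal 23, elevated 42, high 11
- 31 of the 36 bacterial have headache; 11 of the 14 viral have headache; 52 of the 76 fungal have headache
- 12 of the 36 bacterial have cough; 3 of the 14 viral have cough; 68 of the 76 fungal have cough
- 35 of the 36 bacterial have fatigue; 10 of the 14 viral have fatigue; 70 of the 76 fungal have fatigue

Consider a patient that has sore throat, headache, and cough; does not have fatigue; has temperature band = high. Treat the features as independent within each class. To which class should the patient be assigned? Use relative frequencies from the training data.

viral

bacterial: (36/126) × (20/36) × (7/36) × (31/36) × (12/36) × (1/36) ≈ 0.000246088
viral: (14/126) × (4/14) × (10/14) × (11/14) × (3/14) × (4/14) ≈ 0.00109082
fungal: (76/126) × (17/76) × (11/76) × (52/76) × (68/76) × (6/76) ≈ 0.0009438
Highest score → viral.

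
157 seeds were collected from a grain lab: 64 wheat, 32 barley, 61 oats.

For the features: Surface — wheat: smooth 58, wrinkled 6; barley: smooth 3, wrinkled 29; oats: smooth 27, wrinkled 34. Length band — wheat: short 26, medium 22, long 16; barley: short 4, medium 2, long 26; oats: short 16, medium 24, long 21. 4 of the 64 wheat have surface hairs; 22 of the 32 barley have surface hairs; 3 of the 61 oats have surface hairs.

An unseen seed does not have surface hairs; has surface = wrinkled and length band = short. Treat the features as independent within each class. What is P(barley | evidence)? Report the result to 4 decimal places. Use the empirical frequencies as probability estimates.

0.0952

wheat: (64/157) × (6/64) × (26/64) × (60/64) ≈ 0.0145551
barley: (32/157) × (29/32) × (4/32) × (10/32) ≈ 0.00721537
oats: (61/157) × (34/61) × (16/61) × (58/61) ≈ 0.0540092
P(barley | x) = 0.00721537 / 0.07577967 ≈ 0.0952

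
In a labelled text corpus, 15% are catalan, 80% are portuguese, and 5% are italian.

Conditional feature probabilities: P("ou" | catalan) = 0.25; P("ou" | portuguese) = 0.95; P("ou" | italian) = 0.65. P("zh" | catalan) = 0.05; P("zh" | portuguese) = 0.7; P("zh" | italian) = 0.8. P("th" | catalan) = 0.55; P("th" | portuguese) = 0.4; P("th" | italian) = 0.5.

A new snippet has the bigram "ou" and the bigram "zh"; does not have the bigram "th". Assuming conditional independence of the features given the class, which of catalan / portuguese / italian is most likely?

portuguese

catalan: 0.15 × 0.25 × 0.05 × (1−0.55) = 0.00084375
portuguese: 0.8 × 0.95 × 0.7 × (1−0.4) = 0.3192
italian: 0.05 × 0.65 × 0.8 × (1−0.5) = 0.013
Highest score → portuguese.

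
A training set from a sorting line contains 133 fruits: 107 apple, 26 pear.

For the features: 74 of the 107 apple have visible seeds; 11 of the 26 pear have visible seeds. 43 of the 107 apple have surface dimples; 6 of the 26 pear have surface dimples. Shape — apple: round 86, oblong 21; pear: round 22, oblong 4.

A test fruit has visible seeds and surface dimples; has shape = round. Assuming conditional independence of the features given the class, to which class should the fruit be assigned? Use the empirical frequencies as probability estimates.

apple: (107/133) × (74/107) × (43/107) × (86/107) ≈ 0.179713
pear: (26/133) × (11/26) × (6/26) × (22/26) ≈ 0.0161498
Highest score → apple.

apple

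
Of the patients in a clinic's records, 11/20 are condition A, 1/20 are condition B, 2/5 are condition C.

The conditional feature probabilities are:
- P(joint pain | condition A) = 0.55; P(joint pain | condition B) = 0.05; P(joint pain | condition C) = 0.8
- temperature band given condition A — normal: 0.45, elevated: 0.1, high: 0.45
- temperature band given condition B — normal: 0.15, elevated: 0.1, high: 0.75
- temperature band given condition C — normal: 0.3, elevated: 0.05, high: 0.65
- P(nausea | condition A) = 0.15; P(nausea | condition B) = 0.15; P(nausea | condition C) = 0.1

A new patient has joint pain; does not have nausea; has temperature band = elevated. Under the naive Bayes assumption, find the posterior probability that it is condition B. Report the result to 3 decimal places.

condition A: 0.55 × 0.55 × 0.1 × (1−0.15) = 0.0257125
condition B: 0.05 × 0.05 × 0.1 × (1−0.15) = 0.0002125
condition C: 0.4 × 0.8 × 0.05 × (1−0.1) = 0.0144
P(condition B | x) = 0.0002125 / 0.040325 ≈ 0.005

0.005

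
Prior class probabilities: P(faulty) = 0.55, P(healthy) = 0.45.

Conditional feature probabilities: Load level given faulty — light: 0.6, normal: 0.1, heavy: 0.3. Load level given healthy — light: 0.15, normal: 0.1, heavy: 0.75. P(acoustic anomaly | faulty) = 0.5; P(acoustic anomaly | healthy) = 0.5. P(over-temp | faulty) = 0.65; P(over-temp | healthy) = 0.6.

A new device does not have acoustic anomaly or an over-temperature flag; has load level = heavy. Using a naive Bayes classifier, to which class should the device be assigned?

faulty: 0.55 × 0.3 × (1−0.5) × (1−0.65) = 0.028875
healthy: 0.45 × 0.75 × (1−0.5) × (1−0.6) = 0.0675
Highest score → healthy.

healthy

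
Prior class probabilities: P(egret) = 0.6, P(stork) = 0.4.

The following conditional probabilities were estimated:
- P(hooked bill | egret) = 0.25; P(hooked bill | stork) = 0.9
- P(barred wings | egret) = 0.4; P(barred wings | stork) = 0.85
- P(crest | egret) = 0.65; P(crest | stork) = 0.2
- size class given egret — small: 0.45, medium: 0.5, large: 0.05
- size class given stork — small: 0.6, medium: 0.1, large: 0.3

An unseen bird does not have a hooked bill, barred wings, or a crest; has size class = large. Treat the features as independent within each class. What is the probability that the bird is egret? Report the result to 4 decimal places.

0.7664

egret: 0.6 × (1−0.25) × (1−0.4) × (1−0.65) × 0.05 = 0.004725
stork: 0.4 × (1−0.9) × (1−0.85) × (1−0.2) × 0.3 = 0.00144
P(egret | x) = 0.004725 / 0.006165 ≈ 0.7664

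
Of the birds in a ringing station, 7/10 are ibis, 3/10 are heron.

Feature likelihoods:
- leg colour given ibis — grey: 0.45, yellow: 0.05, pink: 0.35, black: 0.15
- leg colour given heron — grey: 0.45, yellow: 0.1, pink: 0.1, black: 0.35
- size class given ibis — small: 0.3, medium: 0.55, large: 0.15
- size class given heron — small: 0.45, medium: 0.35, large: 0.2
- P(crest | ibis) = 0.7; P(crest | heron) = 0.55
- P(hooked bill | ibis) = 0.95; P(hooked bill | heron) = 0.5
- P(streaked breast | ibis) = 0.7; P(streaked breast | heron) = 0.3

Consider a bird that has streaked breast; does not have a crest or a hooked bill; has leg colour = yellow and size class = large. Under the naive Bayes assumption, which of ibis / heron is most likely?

ibis: 0.7 × 0.05 × 0.15 × (1−0.7) × (1−0.95) × 0.7 = 0.000055125
heron: 0.3 × 0.1 × 0.2 × (1−0.55) × (1−0.5) × 0.3 = 0.000405
Highest score → heron.

heron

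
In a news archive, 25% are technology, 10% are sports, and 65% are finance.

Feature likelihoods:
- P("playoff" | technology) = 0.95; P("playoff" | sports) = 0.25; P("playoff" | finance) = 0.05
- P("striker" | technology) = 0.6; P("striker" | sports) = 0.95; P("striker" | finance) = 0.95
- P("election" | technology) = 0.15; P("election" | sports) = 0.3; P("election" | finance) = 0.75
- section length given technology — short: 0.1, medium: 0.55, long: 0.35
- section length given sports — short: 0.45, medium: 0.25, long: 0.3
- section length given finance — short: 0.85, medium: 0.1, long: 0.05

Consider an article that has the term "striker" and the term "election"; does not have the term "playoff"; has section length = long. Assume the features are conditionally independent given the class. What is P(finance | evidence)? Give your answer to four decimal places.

technology: 0.25 × (1−0.95) × 0.6 × 0.15 × 0.35 = 0.00039375
sports: 0.1 × (1−0.25) × 0.95 × 0.3 × 0.3 = 0.0064125
finance: 0.65 × (1−0.05) × 0.95 × 0.75 × 0.05 = 0.0219984375
P(finance | x) = 0.0219984375 / 0.0288046875 ≈ 0.7637

0.7637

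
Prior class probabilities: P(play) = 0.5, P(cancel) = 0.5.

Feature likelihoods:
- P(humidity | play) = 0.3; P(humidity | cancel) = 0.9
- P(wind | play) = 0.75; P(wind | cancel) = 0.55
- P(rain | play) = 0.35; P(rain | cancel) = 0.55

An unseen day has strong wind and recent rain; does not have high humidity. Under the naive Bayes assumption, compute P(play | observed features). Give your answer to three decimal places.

play: 0.5 × (1−0.3) × 0.75 × 0.35 = 0.091875
cancel: 0.5 × (1−0.9) × 0.55 × 0.55 = 0.015125
P(play | x) = 0.091875 / 0.107 ≈ 0.859

0.859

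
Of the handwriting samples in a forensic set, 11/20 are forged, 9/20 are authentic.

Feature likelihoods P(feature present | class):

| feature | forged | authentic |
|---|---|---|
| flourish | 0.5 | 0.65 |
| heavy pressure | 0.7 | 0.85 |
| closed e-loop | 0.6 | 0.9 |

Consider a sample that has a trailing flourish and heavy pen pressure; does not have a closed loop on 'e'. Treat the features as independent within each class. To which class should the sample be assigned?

forged: 0.55 × 0.5 × 0.7 × (1−0.6) = 0.077
authentic: 0.45 × 0.65 × 0.85 × (1−0.9) = 0.0248625
Highest score → forged.

forged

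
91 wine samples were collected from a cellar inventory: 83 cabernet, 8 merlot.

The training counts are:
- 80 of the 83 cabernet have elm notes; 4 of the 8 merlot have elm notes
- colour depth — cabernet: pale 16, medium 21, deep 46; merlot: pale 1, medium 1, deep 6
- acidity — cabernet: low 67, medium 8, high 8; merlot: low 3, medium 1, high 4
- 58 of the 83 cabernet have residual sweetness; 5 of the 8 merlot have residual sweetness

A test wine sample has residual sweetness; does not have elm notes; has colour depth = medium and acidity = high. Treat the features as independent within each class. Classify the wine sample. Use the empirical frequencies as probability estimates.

cabernet: (83/91) × (3/83) × (21/83) × (8/83) × (58/83) ≈ 0.000561801
merlot: (8/91) × (4/8) × (1/8) × (4/8) × (5/8) ≈ 0.00171703
Highest score → merlot.

merlot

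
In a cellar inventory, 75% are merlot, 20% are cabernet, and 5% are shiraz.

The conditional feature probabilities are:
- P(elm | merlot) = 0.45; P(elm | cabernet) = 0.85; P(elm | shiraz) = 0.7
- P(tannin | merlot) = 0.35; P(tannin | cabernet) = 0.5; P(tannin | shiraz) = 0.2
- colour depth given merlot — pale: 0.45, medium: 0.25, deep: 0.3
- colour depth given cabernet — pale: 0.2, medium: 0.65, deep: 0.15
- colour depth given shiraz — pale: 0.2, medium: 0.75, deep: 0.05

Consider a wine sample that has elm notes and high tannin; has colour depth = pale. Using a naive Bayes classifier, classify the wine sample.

merlot: 0.75 × 0.45 × 0.35 × 0.45 = 0.05315625
cabernet: 0.2 × 0.85 × 0.5 × 0.2 = 0.017
shiraz: 0.05 × 0.7 × 0.2 × 0.2 = 0.0014
Highest score → merlot.

merlot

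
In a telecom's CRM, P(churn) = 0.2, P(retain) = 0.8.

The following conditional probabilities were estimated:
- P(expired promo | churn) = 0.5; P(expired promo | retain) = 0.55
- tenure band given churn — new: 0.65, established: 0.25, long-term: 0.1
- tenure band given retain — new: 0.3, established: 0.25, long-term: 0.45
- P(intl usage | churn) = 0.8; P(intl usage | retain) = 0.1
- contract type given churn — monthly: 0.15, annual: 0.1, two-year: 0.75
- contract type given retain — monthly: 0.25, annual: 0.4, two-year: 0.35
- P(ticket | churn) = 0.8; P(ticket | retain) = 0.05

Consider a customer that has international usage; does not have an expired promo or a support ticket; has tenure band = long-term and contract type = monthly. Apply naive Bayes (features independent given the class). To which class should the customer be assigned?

retain

churn: 0.2 × (1−0.5) × 0.1 × 0.8 × 0.15 × (1−0.8) = 0.00024
retain: 0.8 × (1−0.55) × 0.45 × 0.1 × 0.25 × (1−0.05) = 0.0038475
Highest score → retain.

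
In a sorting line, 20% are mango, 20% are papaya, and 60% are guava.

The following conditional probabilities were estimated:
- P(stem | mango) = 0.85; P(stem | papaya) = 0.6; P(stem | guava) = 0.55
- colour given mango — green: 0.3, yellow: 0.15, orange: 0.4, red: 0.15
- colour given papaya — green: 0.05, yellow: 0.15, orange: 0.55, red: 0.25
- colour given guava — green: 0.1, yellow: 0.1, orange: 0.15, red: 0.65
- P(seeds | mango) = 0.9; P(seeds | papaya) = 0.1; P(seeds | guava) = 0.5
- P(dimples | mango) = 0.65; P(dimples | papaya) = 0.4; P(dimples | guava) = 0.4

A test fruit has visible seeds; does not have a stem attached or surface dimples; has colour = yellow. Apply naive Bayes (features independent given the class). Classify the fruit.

guava

mango: 0.2 × (1−0.85) × 0.15 × 0.9 × (1−0.65) = 0.0014175
papaya: 0.2 × (1−0.6) × 0.15 × 0.1 × (1−0.4) = 0.00072
guava: 0.6 × (1−0.55) × 0.1 × 0.5 × (1−0.4) = 0.0081
Highest score → guava.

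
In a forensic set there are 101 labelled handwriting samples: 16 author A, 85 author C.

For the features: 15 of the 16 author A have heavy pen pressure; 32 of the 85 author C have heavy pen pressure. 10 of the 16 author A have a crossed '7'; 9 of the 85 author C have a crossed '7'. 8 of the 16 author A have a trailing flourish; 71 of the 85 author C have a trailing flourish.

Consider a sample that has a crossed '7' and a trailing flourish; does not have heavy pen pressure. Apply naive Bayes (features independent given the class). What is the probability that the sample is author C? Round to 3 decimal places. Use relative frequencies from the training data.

0.937

author A: (16/101) × (1/16) × (10/16) × (8/16) ≈ 0.00309406
author C: (85/101) × (53/85) × (9/85) × (71/85) ≈ 0.0464106
P(author C | x) = 0.0464106 / 0.04950466 ≈ 0.937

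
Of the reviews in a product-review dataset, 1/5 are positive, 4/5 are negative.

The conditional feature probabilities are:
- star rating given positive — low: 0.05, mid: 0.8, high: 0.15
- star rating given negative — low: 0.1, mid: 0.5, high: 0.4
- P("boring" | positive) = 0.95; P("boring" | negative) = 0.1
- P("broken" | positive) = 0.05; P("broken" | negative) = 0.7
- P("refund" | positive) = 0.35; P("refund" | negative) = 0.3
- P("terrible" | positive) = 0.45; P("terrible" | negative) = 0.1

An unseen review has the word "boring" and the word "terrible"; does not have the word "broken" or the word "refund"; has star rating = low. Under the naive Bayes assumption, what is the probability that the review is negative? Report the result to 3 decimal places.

positive: 0.2 × 0.05 × 0.95 × (1−0.05) × (1−0.35) × 0.45 = 0.0026398125
negative: 0.8 × 0.1 × 0.1 × (1−0.7) × (1−0.3) × 0.1 = 0.000168
P(negative | x) = 0.000168 / 0.0028078125 ≈ 0.060

0.060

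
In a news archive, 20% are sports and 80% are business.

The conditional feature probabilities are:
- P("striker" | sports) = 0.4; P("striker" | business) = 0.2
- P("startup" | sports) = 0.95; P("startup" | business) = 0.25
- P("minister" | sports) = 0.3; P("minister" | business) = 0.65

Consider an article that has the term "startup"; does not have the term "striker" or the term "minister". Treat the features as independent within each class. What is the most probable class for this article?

sports

sports: 0.2 × (1−0.4) × 0.95 × (1−0.3) = 0.0798
business: 0.8 × (1−0.2) × 0.25 × (1−0.65) = 0.056
Highest score → sports.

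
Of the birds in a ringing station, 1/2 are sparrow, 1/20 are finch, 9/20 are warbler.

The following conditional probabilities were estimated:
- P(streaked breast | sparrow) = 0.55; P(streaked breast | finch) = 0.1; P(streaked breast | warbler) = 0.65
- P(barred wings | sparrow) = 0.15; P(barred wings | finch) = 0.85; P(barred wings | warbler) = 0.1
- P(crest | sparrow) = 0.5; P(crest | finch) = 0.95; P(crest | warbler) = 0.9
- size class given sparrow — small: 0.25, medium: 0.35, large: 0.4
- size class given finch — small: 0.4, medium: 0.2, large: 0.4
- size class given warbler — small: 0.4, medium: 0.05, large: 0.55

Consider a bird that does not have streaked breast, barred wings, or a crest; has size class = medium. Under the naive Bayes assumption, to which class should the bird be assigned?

sparrow: 0.5 × (1−0.55) × (1−0.15) × (1−0.5) × 0.35 = 0.03346875
finch: 0.05 × (1−0.1) × (1−0.85) × (1−0.95) × 0.2 = 0.0000675
warbler: 0.45 × (1−0.65) × (1−0.1) × (1−0.9) × 0.05 = 0.00070875
Highest score → sparrow.

sparrow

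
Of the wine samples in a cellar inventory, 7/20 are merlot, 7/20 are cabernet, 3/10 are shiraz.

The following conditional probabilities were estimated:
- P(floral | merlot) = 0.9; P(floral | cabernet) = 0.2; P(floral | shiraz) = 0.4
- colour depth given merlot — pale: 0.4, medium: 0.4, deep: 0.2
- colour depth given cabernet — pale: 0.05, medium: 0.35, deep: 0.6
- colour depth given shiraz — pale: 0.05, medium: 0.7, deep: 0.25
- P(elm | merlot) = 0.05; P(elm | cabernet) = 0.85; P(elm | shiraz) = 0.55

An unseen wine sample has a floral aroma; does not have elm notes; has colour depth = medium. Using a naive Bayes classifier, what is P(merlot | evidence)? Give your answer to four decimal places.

merlot: 0.35 × 0.9 × 0.4 × (1−0.05) = 0.1197
cabernet: 0.35 × 0.2 × 0.35 × (1−0.85) = 0.003675
shiraz: 0.3 × 0.4 × 0.7 × (1−0.55) = 0.0378
P(merlot | x) = 0.1197 / 0.161175 ≈ 0.7427

0.7427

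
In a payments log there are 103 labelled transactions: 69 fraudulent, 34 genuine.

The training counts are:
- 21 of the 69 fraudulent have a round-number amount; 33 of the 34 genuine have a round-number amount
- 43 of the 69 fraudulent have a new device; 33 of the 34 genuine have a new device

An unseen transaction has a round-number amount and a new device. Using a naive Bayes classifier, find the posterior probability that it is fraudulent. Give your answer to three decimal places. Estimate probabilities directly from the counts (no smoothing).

fraudulent: (69/103) × (21/69) × (43/69) ≈ 0.127058
genuine: (34/103) × (33/34) × (33/34) ≈ 0.310965
P(fraudulent | x) = 0.127058 / 0.438023 ≈ 0.290

0.290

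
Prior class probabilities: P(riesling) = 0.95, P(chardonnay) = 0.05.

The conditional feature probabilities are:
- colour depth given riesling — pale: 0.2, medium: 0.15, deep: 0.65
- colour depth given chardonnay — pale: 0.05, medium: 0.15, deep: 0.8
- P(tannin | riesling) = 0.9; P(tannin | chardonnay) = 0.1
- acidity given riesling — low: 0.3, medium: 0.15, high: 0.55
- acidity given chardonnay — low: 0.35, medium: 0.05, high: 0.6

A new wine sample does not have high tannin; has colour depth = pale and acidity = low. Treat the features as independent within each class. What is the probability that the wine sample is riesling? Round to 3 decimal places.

0.879

riesling: 0.95 × 0.2 × (1−0.9) × 0.3 = 0.0057
chardonnay: 0.05 × 0.05 × (1−0.1) × 0.35 = 0.0007875
P(riesling | x) = 0.0057 / 0.0064875 ≈ 0.879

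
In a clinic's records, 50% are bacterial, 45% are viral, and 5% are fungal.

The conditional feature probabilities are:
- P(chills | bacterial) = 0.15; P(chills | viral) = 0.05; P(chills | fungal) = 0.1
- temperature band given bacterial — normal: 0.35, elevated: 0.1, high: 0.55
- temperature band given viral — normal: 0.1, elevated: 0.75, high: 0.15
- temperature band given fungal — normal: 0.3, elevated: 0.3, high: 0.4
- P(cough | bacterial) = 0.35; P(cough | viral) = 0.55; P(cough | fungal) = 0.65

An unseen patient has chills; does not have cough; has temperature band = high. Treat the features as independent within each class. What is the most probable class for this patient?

bacterial: 0.5 × 0.15 × 0.55 × (1−0.35) = 0.0268125
viral: 0.45 × 0.05 × 0.15 × (1−0.55) = 0.00151875
fungal: 0.05 × 0.1 × 0.4 × (1−0.65) = 0.0007
Highest score → bacterial.

bacterial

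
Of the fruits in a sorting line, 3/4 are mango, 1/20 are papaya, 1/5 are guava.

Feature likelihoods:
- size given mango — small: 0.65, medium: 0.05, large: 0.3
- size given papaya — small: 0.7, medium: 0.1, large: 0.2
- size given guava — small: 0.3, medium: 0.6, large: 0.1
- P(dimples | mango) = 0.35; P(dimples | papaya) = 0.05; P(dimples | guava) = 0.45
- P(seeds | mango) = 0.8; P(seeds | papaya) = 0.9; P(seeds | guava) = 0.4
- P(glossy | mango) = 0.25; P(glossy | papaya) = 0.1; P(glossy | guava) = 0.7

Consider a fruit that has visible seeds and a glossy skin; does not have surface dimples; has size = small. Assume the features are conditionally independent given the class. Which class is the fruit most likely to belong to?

mango

mango: 0.75 × 0.65 × (1−0.35) × 0.8 × 0.25 = 0.063375
papaya: 0.05 × 0.7 × (1−0.05) × 0.9 × 0.1 = 0.0029925
guava: 0.2 × 0.3 × (1−0.45) × 0.4 × 0.7 = 0.00924
Highest score → mango.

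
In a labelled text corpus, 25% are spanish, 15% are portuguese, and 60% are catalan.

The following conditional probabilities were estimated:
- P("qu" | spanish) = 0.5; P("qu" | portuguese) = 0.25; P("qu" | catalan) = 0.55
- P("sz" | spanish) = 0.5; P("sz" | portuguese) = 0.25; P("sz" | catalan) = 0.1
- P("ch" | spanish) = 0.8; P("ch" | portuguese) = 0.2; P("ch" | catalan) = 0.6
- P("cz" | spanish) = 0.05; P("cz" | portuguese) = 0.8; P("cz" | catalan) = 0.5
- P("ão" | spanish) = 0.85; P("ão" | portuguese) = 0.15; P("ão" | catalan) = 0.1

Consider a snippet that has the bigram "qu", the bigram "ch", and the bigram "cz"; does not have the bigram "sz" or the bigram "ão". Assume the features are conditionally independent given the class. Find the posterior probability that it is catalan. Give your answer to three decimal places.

0.950

spanish: 0.25 × 0.5 × (1−0.5) × 0.8 × 0.05 × (1−0.85) = 0.000375
portuguese: 0.15 × 0.25 × (1−0.25) × 0.2 × 0.8 × (1−0.15) = 0.003825
catalan: 0.6 × 0.55 × (1−0.1) × 0.6 × 0.5 × (1−0.1) = 0.08019
P(catalan | x) = 0.08019 / 0.08439 ≈ 0.950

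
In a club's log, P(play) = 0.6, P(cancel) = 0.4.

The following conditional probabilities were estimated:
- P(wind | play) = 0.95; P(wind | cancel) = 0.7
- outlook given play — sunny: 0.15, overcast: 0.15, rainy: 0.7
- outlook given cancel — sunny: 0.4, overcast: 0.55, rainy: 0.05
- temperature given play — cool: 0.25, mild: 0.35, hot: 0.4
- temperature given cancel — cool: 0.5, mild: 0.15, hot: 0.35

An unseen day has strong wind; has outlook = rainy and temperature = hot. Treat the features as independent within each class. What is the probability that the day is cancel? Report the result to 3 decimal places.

play: 0.6 × 0.95 × 0.7 × 0.4 = 0.1596
cancel: 0.4 × 0.7 × 0.05 × 0.35 = 0.0049
P(cancel | x) = 0.0049 / 0.1645 ≈ 0.030

0.030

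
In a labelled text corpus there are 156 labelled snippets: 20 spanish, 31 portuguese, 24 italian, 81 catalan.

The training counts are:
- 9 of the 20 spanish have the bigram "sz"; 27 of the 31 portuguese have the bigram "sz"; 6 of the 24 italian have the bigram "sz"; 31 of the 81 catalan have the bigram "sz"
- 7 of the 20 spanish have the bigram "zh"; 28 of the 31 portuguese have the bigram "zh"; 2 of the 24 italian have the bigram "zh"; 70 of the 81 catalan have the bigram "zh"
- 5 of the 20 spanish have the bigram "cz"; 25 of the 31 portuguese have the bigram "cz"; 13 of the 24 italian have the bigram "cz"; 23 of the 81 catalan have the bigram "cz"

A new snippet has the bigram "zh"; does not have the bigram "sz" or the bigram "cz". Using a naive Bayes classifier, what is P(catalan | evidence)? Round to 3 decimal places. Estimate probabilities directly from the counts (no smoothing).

spanish: (20/156) × (11/20) × (7/20) × (15/20) ≈ 0.0185096
portuguese: (31/156) × (4/31) × (28/31) × (6/31) ≈ 0.00448251
italian: (24/156) × (18/24) × (2/24) × (11/24) ≈ 0.00440705
catalan: (81/156) × (50/81) × (70/81) × (58/81) ≈ 0.198336
P(catalan | x) = 0.198336 / 0.22573516 ≈ 0.879

0.879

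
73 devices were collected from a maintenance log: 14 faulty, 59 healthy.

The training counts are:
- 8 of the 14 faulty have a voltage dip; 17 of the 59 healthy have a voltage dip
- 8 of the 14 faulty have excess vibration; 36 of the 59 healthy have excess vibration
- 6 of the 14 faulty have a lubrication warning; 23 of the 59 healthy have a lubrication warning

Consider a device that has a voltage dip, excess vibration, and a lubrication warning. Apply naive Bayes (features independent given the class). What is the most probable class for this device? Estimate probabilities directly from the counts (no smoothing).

healthy

faulty: (14/73) × (8/14) × (8/14) × (6/14) ≈ 0.0268381
healthy: (59/73) × (17/59) × (36/59) × (23/59) ≈ 0.0553927
Highest score → healthy.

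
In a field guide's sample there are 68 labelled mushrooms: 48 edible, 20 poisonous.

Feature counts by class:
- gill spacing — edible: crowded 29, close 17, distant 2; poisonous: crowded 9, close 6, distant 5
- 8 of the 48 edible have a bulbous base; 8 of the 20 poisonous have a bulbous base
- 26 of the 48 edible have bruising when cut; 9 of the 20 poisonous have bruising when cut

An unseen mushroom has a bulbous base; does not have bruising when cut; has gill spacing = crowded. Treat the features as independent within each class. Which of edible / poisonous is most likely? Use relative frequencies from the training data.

edible

edible: (48/68) × (29/48) × (8/48) × (22/48) ≈ 0.0325776
poisonous: (20/68) × (9/20) × (8/20) × (11/20) ≈ 0.0291176
Highest score → edible.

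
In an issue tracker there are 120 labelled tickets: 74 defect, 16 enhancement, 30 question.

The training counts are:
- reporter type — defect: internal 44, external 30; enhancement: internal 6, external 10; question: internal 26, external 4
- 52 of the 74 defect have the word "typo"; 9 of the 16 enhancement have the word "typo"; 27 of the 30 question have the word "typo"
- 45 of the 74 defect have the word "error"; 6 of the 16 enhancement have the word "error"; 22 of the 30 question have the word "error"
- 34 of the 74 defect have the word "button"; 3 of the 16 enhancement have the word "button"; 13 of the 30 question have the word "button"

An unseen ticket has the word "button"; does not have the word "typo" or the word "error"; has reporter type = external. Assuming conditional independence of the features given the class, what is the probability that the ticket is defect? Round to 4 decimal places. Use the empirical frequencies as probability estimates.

defect: (74/120) × (30/74) × (22/74) × (29/74) × (34/74) ≈ 0.0133827
enhancement: (16/120) × (10/16) × (7/16) × (10/16) × (3/16) = 0.0042724609375
question: (30/120) × (4/30) × (3/30) × (8/30) × (13/30) ≈ 0.000385185
P(defect | x) = 0.0133827 / 0.0180403459375 ≈ 0.7418

0.7418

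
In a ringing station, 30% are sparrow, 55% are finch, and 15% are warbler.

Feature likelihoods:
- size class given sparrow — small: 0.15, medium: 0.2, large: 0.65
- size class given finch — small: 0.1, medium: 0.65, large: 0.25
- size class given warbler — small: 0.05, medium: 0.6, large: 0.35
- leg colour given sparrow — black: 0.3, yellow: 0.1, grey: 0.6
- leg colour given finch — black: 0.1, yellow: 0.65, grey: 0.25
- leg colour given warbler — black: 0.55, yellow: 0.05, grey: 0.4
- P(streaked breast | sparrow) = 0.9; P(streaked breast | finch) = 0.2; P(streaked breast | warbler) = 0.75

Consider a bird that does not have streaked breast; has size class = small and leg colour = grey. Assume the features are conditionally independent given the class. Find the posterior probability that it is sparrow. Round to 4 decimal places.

0.1869

sparrow: 0.3 × 0.15 × 0.6 × (1−0.9) = 0.0027
finch: 0.55 × 0.1 × 0.25 × (1−0.2) = 0.011
warbler: 0.15 × 0.05 × 0.4 × (1−0.75) = 0.00075
P(sparrow | x) = 0.0027 / 0.01445 ≈ 0.1869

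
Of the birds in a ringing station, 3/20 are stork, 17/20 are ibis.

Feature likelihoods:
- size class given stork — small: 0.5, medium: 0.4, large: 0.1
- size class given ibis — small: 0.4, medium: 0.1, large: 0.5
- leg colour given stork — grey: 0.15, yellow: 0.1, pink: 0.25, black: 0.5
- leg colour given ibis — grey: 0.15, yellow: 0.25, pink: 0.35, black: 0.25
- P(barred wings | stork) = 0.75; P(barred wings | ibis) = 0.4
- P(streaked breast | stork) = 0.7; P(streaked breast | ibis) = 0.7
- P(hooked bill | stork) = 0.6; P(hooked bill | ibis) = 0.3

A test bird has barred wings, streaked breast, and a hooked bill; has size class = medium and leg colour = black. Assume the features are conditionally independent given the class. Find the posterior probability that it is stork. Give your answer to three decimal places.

0.841

stork: 0.15 × 0.4 × 0.5 × 0.75 × 0.7 × 0.6 = 0.00945
ibis: 0.85 × 0.1 × 0.25 × 0.4 × 0.7 × 0.3 = 0.001785
P(stork | x) = 0.00945 / 0.011235 ≈ 0.841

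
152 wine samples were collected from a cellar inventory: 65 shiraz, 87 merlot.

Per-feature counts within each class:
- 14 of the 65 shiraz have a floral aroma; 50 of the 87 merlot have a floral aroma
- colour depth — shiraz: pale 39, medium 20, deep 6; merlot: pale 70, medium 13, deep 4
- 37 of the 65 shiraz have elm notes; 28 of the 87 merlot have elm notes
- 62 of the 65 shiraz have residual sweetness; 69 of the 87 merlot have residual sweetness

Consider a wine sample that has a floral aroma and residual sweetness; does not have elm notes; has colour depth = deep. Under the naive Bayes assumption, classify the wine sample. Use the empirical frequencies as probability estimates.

merlot

shiraz: (65/152) × (14/65) × (6/65) × (28/65) × (62/65) ≈ 0.00349338
merlot: (87/152) × (50/87) × (4/87) × (59/87) × (69/87) ≈ 0.00813448
Highest score → merlot.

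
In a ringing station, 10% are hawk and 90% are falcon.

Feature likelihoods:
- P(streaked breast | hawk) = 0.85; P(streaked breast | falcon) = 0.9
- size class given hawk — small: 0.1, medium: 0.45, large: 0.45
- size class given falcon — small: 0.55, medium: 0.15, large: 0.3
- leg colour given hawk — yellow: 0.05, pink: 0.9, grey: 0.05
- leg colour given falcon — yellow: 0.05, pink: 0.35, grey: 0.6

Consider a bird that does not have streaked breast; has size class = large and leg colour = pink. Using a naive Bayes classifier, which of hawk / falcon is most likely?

hawk: 0.1 × (1−0.85) × 0.45 × 0.9 = 0.006075
falcon: 0.9 × (1−0.9) × 0.3 × 0.35 = 0.00945
Highest score → falcon.

falcon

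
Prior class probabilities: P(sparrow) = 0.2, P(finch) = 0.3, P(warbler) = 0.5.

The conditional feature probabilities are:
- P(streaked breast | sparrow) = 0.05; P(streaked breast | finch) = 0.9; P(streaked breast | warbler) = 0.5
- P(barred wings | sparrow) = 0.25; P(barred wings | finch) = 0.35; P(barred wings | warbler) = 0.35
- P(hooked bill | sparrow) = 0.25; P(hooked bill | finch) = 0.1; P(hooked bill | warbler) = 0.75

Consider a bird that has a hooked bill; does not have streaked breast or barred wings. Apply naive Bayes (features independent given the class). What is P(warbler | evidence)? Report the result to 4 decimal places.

0.7643

sparrow: 0.2 × (1−0.05) × (1−0.25) × 0.25 = 0.035625
finch: 0.3 × (1−0.9) × (1−0.35) × 0.1 = 0.00195
warbler: 0.5 × (1−0.5) × (1−0.35) × 0.75 = 0.121875
P(warbler | x) = 0.121875 / 0.15945 ≈ 0.7643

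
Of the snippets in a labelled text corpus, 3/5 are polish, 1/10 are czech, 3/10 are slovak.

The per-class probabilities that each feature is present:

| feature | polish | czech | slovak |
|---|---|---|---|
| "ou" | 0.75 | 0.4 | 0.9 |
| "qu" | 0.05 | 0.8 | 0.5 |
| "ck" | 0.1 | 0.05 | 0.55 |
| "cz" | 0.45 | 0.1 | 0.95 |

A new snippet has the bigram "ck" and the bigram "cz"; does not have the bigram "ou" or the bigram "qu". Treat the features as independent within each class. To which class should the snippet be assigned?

slovak

polish: 0.6 × (1−0.75) × (1−0.05) × 0.1 × 0.45 = 0.0064125
czech: 0.1 × (1−0.4) × (1−0.8) × 0.05 × 0.1 = 0.00006
slovak: 0.3 × (1−0.9) × (1−0.5) × 0.55 × 0.95 = 0.0078375
Highest score → slovak.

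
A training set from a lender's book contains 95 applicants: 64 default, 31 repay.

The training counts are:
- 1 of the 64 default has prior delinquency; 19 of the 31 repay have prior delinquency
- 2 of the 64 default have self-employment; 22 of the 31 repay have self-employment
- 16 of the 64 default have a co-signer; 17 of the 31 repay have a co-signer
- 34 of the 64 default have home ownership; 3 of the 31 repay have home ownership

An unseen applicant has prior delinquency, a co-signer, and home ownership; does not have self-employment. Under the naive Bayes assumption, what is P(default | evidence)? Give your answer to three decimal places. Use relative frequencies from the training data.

0.305

default: (64/95) × (1/64) × (62/64) × (16/64) × (34/64) ≈ 0.00135434
repay: (31/95) × (19/31) × (9/31) × (17/31) × (3/31) ≈ 0.00308147
P(default | x) = 0.00135434 / 0.00443581 ≈ 0.305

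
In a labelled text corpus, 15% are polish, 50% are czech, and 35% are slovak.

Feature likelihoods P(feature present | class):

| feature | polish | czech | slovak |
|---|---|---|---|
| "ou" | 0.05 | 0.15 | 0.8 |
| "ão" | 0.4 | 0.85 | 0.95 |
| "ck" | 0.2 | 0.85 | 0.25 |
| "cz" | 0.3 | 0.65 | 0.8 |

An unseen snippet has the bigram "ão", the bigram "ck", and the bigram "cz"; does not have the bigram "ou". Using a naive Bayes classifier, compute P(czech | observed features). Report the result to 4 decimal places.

0.9227

polish: 0.15 × (1−0.05) × 0.4 × 0.2 × 0.3 = 0.00342
czech: 0.5 × (1−0.15) × 0.85 × 0.85 × 0.65 = 0.199590625
slovak: 0.35 × (1−0.8) × 0.95 × 0.25 × 0.8 = 0.0133
P(czech | x) = 0.199590625 / 0.216310625 ≈ 0.9227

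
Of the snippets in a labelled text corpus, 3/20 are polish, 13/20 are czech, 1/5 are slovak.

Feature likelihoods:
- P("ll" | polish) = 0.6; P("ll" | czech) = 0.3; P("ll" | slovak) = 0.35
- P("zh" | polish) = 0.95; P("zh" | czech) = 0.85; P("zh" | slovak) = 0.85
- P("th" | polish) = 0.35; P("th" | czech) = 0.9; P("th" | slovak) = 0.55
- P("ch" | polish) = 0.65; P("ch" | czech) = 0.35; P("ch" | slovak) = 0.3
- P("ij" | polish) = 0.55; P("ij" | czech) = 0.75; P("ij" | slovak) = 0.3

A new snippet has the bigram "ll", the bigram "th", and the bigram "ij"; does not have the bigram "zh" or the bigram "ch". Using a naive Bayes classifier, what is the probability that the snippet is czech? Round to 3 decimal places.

polish: 0.15 × 0.6 × (1−0.95) × 0.35 × (1−0.65) × 0.55 = 0.0003031875
czech: 0.65 × 0.3 × (1−0.85) × 0.9 × (1−0.35) × 0.75 = 0.0128334375
slovak: 0.2 × 0.35 × (1−0.85) × 0.55 × (1−0.3) × 0.3 = 0.00121275
P(czech | x) = 0.0128334375 / 0.014349375 ≈ 0.894

0.894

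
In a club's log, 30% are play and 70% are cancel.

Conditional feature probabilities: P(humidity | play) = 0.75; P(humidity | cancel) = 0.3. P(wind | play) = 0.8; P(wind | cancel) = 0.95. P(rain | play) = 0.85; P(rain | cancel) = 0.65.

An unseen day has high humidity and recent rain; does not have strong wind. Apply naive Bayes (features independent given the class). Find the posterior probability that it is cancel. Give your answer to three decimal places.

play: 0.3 × 0.75 × (1−0.8) × 0.85 = 0.03825
cancel: 0.7 × 0.3 × (1−0.95) × 0.65 = 0.006825
P(cancel | x) = 0.006825 / 0.045075 ≈ 0.151

0.151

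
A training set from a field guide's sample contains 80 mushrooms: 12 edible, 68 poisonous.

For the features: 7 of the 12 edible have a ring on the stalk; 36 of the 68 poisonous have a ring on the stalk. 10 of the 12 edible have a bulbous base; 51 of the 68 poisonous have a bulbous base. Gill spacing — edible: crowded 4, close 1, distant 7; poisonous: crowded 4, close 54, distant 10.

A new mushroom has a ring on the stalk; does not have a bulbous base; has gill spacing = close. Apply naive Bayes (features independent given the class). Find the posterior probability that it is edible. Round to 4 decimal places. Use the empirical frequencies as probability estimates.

0.0134

edible: (12/80) × (7/12) × (2/12) × (1/12) ≈ 0.00121528
poisonous: (68/80) × (36/68) × (17/68) × (54/68) ≈ 0.0893382
P(edible | x) = 0.00121528 / 0.09055348 ≈ 0.0134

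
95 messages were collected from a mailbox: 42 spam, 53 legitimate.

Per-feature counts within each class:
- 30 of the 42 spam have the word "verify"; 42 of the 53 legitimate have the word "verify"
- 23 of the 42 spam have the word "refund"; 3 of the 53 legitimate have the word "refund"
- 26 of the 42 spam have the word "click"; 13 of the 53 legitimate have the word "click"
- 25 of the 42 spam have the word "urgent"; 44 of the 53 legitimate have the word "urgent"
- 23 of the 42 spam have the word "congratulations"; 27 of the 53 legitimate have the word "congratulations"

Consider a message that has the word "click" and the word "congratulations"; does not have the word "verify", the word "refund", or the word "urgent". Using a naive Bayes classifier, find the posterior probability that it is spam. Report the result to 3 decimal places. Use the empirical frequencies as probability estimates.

spam: (42/95) × (12/42) × (19/42) × (26/42) × (17/42) × (23/42) ≈ 0.00784087
legitimate: (53/95) × (11/53) × (50/53) × (13/53) × (9/53) × (27/53) ≈ 0.00231785
P(spam | x) = 0.00784087 / 0.01015872 ≈ 0.772

0.772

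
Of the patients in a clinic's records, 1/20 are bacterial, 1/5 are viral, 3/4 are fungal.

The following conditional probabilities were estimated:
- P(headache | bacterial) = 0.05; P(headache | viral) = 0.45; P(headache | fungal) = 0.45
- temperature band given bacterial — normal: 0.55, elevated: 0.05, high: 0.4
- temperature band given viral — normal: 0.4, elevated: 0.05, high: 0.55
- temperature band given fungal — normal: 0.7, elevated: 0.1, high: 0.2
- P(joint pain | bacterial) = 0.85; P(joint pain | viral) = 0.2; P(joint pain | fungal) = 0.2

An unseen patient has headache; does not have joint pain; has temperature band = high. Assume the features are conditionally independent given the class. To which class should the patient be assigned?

fungal

bacterial: 0.05 × 0.05 × 0.4 × (1−0.85) = 0.00015
viral: 0.2 × 0.45 × 0.55 × (1−0.2) = 0.0396
fungal: 0.75 × 0.45 × 0.2 × (1−0.2) = 0.054
Highest score → fungal.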